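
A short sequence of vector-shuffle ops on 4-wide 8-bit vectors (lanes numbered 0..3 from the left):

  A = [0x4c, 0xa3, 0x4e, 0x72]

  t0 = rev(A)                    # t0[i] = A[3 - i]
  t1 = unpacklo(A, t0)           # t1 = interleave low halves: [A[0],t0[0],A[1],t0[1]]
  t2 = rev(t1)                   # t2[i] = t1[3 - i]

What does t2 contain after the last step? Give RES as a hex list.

RES = [0x4e, 0xa3, 0x72, 0x4c]

  t0: 72 4e a3 4c
  t1: 4c 72 a3 4e
  t2: 4e a3 72 4c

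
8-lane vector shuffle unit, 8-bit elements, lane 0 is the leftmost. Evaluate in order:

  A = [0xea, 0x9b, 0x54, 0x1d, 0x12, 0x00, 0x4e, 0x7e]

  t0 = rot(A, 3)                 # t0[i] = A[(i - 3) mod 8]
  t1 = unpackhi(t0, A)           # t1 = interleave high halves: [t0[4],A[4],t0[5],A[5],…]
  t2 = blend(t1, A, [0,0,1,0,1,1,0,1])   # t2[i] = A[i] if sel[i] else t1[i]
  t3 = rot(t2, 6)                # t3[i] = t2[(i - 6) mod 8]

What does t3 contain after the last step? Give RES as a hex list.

  t0: 00 4e 7e ea 9b 54 1d 12
  t1: 9b 12 54 00 1d 4e 12 7e
  t2: 9b 12 54 00 12 00 12 7e
  t3: 54 00 12 00 12 7e 9b 12

RES = [0x54, 0x00, 0x12, 0x00, 0x12, 0x7e, 0x9b, 0x12]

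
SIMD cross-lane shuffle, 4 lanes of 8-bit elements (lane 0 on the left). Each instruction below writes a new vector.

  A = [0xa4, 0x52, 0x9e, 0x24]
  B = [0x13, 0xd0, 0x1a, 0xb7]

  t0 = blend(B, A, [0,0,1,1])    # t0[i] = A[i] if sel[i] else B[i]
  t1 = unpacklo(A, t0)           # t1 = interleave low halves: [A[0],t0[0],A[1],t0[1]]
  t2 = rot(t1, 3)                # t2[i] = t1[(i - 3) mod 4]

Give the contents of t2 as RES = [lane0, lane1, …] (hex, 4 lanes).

→ t0 |13|d0|9e|24|
→ t1 |a4|13|52|d0|
→ t2 |13|52|d0|a4|

RES = [0x13, 0x52, 0xd0, 0xa4]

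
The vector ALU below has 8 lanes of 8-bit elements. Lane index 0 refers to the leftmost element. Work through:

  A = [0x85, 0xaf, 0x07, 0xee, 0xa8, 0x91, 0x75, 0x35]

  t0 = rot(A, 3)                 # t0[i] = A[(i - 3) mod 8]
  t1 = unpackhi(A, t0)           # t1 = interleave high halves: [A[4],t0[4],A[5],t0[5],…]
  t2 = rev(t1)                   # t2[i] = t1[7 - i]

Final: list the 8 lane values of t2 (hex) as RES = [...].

RES = [0xa8, 0x35, 0xee, 0x75, 0x07, 0x91, 0xaf, 0xa8]

→ t0 |91|75|35|85|af|07|ee|a8|
→ t1 |a8|af|91|07|75|ee|35|a8|
→ t2 |a8|35|ee|75|07|91|af|a8|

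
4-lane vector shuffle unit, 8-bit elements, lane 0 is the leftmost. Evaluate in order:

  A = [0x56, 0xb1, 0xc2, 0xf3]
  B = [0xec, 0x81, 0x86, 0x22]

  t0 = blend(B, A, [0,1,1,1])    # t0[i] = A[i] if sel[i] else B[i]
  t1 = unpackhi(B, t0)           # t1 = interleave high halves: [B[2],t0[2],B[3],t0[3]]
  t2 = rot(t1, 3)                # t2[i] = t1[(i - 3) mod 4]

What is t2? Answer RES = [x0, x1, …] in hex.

RES = [0xc2, 0x22, 0xf3, 0x86]

→ t0 |ec|b1|c2|f3|
→ t1 |86|c2|22|f3|
→ t2 |c2|22|f3|86|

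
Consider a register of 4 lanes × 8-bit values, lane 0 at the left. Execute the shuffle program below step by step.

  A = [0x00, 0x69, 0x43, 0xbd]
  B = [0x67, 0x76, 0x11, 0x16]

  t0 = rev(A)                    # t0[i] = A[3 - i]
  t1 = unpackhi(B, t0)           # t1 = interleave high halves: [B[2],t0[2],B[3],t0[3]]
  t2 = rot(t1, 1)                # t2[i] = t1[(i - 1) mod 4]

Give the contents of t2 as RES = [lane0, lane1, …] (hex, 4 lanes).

RES = [0x00, 0x11, 0x69, 0x16]

  t0: bd 43 69 00
  t1: 11 69 16 00
  t2: 00 11 69 16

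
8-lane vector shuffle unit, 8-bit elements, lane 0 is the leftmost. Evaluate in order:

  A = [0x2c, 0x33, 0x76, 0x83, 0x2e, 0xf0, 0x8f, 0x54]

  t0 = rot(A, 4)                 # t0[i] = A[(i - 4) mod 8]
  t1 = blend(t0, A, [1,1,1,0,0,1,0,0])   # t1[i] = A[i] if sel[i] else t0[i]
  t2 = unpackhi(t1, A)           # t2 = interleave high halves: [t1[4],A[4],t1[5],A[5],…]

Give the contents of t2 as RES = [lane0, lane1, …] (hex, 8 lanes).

→ t0 |2e|f0|8f|54|2c|33|76|83|
→ t1 |2c|33|76|54|2c|f0|76|83|
→ t2 |2c|2e|f0|f0|76|8f|83|54|

RES = [ 0x2c  0x2e  0xf0  0xf0  0x76  0x8f  0x83  0x54 ]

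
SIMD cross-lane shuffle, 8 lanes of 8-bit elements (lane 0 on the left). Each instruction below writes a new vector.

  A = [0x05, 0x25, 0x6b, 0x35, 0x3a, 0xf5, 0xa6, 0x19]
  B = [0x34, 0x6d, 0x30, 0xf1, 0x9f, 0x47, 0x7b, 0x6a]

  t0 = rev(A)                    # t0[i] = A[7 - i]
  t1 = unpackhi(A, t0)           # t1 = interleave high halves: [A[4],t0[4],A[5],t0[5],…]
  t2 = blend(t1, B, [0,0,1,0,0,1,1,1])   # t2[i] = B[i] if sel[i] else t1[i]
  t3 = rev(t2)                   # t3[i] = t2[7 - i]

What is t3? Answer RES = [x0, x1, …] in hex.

RES = [ 0x6a  0x7b  0x47  0xa6  0x6b  0x30  0x35  0x3a ]

→ t0 |19|a6|f5|3a|35|6b|25|05|
→ t1 |3a|35|f5|6b|a6|25|19|05|
→ t2 |3a|35|30|6b|a6|47|7b|6a|
→ t3 |6a|7b|47|a6|6b|30|35|3a|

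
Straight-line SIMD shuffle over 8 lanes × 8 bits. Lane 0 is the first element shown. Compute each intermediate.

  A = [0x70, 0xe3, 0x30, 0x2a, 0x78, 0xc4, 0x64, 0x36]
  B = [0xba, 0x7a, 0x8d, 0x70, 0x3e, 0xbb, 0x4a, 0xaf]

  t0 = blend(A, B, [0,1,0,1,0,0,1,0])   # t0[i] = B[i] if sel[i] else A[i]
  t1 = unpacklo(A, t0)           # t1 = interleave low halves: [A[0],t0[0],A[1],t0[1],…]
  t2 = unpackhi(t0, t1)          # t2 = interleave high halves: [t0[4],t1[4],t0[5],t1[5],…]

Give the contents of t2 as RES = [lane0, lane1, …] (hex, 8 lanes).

  t0: 70 7a 30 70 78 c4 4a 36
  t1: 70 70 e3 7a 30 30 2a 70
  t2: 78 30 c4 30 4a 2a 36 70

RES = [ 0x78  0x30  0xc4  0x30  0x4a  0x2a  0x36  0x70 ]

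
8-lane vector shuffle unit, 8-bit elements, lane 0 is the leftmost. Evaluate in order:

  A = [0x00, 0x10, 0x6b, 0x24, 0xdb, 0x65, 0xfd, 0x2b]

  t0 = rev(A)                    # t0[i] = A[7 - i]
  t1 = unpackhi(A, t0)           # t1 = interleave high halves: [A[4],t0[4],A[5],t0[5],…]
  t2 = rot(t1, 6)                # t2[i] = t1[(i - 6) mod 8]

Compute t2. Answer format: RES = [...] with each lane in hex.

RES = [ 0x65  0x6b  0xfd  0x10  0x2b  0x00  0xdb  0x24 ]

t0 = [0x2b, 0xfd, 0x65, 0xdb, 0x24, 0x6b, 0x10, 0x00]
t1 = [0xdb, 0x24, 0x65, 0x6b, 0xfd, 0x10, 0x2b, 0x00]
t2 = [0x65, 0x6b, 0xfd, 0x10, 0x2b, 0x00, 0xdb, 0x24]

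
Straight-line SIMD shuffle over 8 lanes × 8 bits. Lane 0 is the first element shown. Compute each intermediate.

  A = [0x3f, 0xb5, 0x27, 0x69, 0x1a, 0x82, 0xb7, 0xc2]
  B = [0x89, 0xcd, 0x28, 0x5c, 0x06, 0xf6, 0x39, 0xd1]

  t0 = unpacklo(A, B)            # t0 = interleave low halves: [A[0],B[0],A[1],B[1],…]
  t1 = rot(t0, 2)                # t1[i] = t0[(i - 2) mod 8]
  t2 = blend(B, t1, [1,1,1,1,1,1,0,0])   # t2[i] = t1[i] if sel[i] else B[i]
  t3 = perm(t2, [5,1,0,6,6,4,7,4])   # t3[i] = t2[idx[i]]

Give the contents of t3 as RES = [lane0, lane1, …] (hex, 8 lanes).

RES = [0xcd, 0x5c, 0x69, 0x39, 0x39, 0xb5, 0xd1, 0xb5]

→ t0 |3f|89|b5|cd|27|28|69|5c|
→ t1 |69|5c|3f|89|b5|cd|27|28|
→ t2 |69|5c|3f|89|b5|cd|39|d1|
→ t3 |cd|5c|69|39|39|b5|d1|b5|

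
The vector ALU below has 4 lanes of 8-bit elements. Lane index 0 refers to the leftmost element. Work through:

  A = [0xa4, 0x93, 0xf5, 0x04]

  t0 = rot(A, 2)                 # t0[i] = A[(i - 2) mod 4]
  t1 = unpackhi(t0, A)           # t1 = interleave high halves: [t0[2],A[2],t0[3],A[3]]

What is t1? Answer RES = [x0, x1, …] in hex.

RES = [0xa4, 0xf5, 0x93, 0x04]

  t0: f5 04 a4 93
  t1: a4 f5 93 04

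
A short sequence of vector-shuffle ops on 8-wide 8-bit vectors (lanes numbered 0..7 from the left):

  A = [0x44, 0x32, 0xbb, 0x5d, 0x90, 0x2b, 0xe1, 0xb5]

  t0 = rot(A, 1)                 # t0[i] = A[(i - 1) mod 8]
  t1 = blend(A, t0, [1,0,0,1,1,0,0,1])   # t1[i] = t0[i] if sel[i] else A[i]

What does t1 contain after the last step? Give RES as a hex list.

→ t0 |b5|44|32|bb|5d|90|2b|e1|
→ t1 |b5|32|bb|bb|5d|2b|e1|e1|

RES = [ 0xb5  0x32  0xbb  0xbb  0x5d  0x2b  0xe1  0xe1 ]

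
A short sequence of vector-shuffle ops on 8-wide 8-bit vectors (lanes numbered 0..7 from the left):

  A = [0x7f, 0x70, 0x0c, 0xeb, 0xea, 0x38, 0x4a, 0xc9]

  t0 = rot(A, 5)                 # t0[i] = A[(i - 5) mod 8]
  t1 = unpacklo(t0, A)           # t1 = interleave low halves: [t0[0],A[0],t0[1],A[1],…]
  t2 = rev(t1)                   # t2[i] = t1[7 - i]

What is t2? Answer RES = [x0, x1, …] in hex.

RES = [0xeb, 0x4a, 0x0c, 0x38, 0x70, 0xea, 0x7f, 0xeb]

  t0: eb ea 38 4a c9 7f 70 0c
  t1: eb 7f ea 70 38 0c 4a eb
  t2: eb 4a 0c 38 70 ea 7f eb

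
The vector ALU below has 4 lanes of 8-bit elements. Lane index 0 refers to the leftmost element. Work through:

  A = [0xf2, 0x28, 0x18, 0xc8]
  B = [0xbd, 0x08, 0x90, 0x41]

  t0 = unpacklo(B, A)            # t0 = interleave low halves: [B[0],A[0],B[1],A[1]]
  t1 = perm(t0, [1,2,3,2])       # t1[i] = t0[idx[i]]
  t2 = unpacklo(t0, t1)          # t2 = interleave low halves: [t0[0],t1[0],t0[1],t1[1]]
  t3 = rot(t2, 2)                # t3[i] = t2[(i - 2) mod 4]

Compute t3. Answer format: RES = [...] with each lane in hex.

RES = [0xf2, 0x08, 0xbd, 0xf2]

t0 = [0xbd, 0xf2, 0x08, 0x28]
t1 = [0xf2, 0x08, 0x28, 0x08]
t2 = [0xbd, 0xf2, 0xf2, 0x08]
t3 = [0xf2, 0x08, 0xbd, 0xf2]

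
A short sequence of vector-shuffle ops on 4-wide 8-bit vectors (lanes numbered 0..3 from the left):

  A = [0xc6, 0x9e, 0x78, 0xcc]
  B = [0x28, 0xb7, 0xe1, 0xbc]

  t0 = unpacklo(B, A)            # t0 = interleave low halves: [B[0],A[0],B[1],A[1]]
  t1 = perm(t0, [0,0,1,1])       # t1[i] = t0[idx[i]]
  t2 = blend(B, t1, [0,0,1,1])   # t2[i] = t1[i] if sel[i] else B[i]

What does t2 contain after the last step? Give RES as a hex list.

RES = [ 0x28  0xb7  0xc6  0xc6 ]

t0 = [0x28, 0xc6, 0xb7, 0x9e]
t1 = [0x28, 0x28, 0xc6, 0xc6]
t2 = [0x28, 0xb7, 0xc6, 0xc6]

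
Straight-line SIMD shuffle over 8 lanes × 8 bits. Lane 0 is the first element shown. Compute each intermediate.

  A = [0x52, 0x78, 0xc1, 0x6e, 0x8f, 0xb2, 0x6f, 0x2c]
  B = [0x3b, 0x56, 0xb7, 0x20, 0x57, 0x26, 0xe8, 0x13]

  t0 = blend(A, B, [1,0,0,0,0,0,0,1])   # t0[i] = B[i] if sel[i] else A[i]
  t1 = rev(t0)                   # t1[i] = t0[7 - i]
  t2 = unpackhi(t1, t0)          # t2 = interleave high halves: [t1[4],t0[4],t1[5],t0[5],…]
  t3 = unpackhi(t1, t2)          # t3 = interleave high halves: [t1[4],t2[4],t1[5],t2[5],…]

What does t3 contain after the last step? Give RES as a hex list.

RES = [0x6e, 0x78, 0xc1, 0x6f, 0x78, 0x3b, 0x3b, 0x13]

t0 = [0x3b, 0x78, 0xc1, 0x6e, 0x8f, 0xb2, 0x6f, 0x13]
t1 = [0x13, 0x6f, 0xb2, 0x8f, 0x6e, 0xc1, 0x78, 0x3b]
t2 = [0x6e, 0x8f, 0xc1, 0xb2, 0x78, 0x6f, 0x3b, 0x13]
t3 = [0x6e, 0x78, 0xc1, 0x6f, 0x78, 0x3b, 0x3b, 0x13]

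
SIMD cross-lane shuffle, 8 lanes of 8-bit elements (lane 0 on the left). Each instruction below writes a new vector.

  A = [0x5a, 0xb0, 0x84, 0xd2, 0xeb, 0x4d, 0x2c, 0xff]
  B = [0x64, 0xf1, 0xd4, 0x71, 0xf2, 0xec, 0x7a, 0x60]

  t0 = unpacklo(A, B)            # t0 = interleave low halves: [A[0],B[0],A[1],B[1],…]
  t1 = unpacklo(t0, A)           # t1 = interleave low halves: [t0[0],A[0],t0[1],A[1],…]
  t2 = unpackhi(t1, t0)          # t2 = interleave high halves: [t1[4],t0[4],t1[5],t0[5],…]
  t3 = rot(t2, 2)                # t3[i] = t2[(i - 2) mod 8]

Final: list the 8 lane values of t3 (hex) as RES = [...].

RES = [0xd2, 0x71, 0xb0, 0x84, 0x84, 0xd4, 0xf1, 0xd2]

→ t0 |5a|64|b0|f1|84|d4|d2|71|
→ t1 |5a|5a|64|b0|b0|84|f1|d2|
→ t2 |b0|84|84|d4|f1|d2|d2|71|
→ t3 |d2|71|b0|84|84|d4|f1|d2|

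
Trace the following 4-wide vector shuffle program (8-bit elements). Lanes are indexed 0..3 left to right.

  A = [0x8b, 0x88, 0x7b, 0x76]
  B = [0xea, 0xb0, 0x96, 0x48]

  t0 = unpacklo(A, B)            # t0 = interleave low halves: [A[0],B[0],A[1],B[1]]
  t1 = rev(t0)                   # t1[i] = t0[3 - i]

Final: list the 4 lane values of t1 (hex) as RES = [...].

t0 = [0x8b, 0xea, 0x88, 0xb0]
t1 = [0xb0, 0x88, 0xea, 0x8b]

RES = [0xb0, 0x88, 0xea, 0x8b]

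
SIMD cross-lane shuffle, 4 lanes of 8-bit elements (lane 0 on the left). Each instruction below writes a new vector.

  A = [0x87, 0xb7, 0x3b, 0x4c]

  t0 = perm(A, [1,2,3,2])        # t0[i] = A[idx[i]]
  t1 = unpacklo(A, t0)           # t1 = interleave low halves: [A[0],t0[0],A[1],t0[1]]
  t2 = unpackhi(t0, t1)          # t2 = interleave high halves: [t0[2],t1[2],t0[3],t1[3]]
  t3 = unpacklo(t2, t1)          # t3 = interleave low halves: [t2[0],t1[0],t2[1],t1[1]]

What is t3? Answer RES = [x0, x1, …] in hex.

t0 = [0xb7, 0x3b, 0x4c, 0x3b]
t1 = [0x87, 0xb7, 0xb7, 0x3b]
t2 = [0x4c, 0xb7, 0x3b, 0x3b]
t3 = [0x4c, 0x87, 0xb7, 0xb7]

RES = [ 0x4c  0x87  0xb7  0xb7 ]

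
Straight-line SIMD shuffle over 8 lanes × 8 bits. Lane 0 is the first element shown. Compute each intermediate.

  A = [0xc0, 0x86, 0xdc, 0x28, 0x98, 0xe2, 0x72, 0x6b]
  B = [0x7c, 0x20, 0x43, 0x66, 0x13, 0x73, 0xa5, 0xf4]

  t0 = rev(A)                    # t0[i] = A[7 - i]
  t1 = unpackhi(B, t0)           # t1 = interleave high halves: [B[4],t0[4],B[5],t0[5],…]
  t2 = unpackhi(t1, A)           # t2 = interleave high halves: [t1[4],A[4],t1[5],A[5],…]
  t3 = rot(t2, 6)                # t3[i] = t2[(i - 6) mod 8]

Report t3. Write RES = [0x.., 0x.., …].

RES = [0x86, 0xe2, 0xf4, 0x72, 0xc0, 0x6b, 0xa5, 0x98]

→ t0 |6b|72|e2|98|28|dc|86|c0|
→ t1 |13|28|73|dc|a5|86|f4|c0|
→ t2 |a5|98|86|e2|f4|72|c0|6b|
→ t3 |86|e2|f4|72|c0|6b|a5|98|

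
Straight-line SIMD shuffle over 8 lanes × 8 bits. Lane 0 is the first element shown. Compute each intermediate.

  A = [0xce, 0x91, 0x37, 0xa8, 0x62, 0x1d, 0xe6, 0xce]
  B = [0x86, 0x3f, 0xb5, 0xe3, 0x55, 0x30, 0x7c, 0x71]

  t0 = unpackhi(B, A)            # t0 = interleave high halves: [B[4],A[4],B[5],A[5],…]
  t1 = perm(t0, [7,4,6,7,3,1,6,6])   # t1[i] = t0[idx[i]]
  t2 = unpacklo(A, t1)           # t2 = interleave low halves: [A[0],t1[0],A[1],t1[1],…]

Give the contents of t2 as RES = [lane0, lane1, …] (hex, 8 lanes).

RES = [0xce, 0xce, 0x91, 0x7c, 0x37, 0x71, 0xa8, 0xce]

  t0: 55 62 30 1d 7c e6 71 ce
  t1: ce 7c 71 ce 1d 62 71 71
  t2: ce ce 91 7c 37 71 a8 ce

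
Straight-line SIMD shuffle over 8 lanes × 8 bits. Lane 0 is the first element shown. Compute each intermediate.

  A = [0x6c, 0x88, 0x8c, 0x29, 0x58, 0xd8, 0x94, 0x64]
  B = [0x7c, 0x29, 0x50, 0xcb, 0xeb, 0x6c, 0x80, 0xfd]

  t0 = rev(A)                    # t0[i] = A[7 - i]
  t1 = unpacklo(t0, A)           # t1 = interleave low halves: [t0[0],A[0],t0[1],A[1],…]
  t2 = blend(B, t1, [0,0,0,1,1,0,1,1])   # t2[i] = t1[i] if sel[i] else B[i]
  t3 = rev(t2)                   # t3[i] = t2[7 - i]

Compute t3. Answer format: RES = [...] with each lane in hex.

RES = [ 0x29  0x58  0x6c  0xd8  0x88  0x50  0x29  0x7c ]

  t0: 64 94 d8 58 29 8c 88 6c
  t1: 64 6c 94 88 d8 8c 58 29
  t2: 7c 29 50 88 d8 6c 58 29
  t3: 29 58 6c d8 88 50 29 7c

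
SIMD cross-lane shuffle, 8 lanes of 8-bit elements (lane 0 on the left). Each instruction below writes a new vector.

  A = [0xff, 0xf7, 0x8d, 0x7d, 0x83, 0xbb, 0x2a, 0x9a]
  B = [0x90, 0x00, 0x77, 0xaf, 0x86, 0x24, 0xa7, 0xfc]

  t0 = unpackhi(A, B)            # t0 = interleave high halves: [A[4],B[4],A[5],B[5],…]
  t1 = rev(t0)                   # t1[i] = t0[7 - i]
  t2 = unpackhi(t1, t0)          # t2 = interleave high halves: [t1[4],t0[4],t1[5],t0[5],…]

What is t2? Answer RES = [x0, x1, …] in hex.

RES = [ 0x24  0x2a  0xbb  0xa7  0x86  0x9a  0x83  0xfc ]

  t0: 83 86 bb 24 2a a7 9a fc
  t1: fc 9a a7 2a 24 bb 86 83
  t2: 24 2a bb a7 86 9a 83 fc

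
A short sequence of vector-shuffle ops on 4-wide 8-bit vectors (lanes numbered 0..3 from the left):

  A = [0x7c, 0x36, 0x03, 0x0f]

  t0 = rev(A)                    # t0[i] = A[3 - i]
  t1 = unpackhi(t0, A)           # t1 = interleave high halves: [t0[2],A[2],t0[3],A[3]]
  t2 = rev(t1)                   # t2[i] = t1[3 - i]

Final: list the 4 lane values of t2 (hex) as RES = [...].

RES = [0x0f, 0x7c, 0x03, 0x36]

  t0: 0f 03 36 7c
  t1: 36 03 7c 0f
  t2: 0f 7c 03 36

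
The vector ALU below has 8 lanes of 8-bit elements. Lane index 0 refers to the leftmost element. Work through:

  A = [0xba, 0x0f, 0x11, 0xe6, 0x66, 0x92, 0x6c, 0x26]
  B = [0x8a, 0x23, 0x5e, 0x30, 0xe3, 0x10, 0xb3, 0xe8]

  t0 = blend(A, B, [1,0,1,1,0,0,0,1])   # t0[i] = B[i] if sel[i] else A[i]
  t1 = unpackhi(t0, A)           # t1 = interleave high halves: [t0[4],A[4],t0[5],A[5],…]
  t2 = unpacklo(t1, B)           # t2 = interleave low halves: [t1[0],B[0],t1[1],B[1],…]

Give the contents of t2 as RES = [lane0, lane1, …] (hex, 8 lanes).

RES = [ 0x66  0x8a  0x66  0x23  0x92  0x5e  0x92  0x30 ]

  t0: 8a 0f 5e 30 66 92 6c e8
  t1: 66 66 92 92 6c 6c e8 26
  t2: 66 8a 66 23 92 5e 92 30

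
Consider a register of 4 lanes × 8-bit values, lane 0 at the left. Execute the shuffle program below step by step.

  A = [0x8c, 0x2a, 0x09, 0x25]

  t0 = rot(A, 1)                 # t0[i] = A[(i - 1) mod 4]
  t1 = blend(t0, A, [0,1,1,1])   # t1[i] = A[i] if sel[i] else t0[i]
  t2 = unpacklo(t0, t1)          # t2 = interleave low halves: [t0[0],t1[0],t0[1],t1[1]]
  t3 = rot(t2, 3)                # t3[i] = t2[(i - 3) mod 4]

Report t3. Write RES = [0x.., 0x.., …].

t0 = [0x25, 0x8c, 0x2a, 0x09]
t1 = [0x25, 0x2a, 0x09, 0x25]
t2 = [0x25, 0x25, 0x8c, 0x2a]
t3 = [0x25, 0x8c, 0x2a, 0x25]

RES = [ 0x25  0x8c  0x2a  0x25 ]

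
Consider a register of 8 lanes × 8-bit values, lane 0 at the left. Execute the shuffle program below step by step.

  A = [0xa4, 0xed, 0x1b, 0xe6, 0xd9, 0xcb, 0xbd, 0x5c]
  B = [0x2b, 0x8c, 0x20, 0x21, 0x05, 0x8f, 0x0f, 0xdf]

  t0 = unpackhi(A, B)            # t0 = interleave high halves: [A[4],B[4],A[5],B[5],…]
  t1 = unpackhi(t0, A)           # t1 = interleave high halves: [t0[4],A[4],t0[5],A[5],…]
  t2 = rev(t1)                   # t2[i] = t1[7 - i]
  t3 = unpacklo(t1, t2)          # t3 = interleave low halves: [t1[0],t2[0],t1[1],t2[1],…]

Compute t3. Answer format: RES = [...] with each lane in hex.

RES = [0xbd, 0x5c, 0xd9, 0xdf, 0x0f, 0xbd, 0xcb, 0x5c]

  t0: d9 05 cb 8f bd 0f 5c df
  t1: bd d9 0f cb 5c bd df 5c
  t2: 5c df bd 5c cb 0f d9 bd
  t3: bd 5c d9 df 0f bd cb 5c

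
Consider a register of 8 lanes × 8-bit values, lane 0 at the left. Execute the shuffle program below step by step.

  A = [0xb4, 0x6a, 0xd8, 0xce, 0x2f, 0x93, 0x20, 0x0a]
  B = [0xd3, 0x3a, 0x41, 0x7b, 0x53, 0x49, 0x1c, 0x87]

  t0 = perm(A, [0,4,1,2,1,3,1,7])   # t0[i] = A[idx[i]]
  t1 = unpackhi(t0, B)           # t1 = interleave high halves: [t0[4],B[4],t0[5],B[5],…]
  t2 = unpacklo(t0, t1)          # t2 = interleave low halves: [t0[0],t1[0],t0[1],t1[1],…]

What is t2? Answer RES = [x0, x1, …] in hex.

RES = [0xb4, 0x6a, 0x2f, 0x53, 0x6a, 0xce, 0xd8, 0x49]

  t0: b4 2f 6a d8 6a ce 6a 0a
  t1: 6a 53 ce 49 6a 1c 0a 87
  t2: b4 6a 2f 53 6a ce d8 49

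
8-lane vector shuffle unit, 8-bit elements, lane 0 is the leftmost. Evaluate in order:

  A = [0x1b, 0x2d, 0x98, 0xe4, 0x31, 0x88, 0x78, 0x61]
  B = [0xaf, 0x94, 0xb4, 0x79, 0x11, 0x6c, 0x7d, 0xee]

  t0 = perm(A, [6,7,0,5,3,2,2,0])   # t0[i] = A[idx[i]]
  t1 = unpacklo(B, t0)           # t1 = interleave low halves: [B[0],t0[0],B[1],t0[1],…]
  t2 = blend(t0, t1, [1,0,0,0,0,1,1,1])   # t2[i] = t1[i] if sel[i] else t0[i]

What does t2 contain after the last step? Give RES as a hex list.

  t0: 78 61 1b 88 e4 98 98 1b
  t1: af 78 94 61 b4 1b 79 88
  t2: af 61 1b 88 e4 1b 79 88

RES = [ 0xaf  0x61  0x1b  0x88  0xe4  0x1b  0x79  0x88 ]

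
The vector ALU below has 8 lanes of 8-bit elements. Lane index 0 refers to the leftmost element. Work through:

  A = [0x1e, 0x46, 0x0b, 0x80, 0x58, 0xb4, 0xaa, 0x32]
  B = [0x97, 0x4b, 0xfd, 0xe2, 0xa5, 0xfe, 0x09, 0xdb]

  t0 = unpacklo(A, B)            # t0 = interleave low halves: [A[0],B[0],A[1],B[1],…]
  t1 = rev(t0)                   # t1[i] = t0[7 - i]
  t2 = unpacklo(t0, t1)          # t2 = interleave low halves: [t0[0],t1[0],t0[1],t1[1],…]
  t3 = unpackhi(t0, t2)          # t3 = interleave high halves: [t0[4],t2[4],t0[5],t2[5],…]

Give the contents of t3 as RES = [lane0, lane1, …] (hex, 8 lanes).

→ t0 |1e|97|46|4b|0b|fd|80|e2|
→ t1 |e2|80|fd|0b|4b|46|97|1e|
→ t2 |1e|e2|97|80|46|fd|4b|0b|
→ t3 |0b|46|fd|fd|80|4b|e2|0b|

RES = [ 0x0b  0x46  0xfd  0xfd  0x80  0x4b  0xe2  0x0b ]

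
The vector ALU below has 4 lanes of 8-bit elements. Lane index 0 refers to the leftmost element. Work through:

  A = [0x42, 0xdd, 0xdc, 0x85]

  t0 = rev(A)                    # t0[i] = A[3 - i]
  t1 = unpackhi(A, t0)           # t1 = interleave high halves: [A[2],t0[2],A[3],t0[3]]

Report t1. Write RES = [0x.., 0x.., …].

RES = [ 0xdc  0xdd  0x85  0x42 ]

  t0: 85 dc dd 42
  t1: dc dd 85 42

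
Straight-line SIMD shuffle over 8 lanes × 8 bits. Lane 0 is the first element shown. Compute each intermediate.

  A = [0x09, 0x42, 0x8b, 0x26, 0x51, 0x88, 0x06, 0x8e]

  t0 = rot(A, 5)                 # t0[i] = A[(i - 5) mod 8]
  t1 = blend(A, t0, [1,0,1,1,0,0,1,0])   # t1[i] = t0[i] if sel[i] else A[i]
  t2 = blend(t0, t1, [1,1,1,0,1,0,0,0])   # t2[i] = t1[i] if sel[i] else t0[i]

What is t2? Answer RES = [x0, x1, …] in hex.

RES = [ 0x26  0x42  0x88  0x06  0x51  0x09  0x42  0x8b ]

  t0: 26 51 88 06 8e 09 42 8b
  t1: 26 42 88 06 51 88 42 8e
  t2: 26 42 88 06 51 09 42 8b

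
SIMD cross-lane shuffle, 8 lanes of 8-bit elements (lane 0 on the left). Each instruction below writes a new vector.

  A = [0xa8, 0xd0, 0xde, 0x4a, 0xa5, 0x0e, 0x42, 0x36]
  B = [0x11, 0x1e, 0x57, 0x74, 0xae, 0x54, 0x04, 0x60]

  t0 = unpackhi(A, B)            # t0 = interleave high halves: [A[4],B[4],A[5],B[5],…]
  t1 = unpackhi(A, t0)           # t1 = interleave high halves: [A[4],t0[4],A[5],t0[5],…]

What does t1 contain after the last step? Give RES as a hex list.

t0 = [0xa5, 0xae, 0x0e, 0x54, 0x42, 0x04, 0x36, 0x60]
t1 = [0xa5, 0x42, 0x0e, 0x04, 0x42, 0x36, 0x36, 0x60]

RES = [ 0xa5  0x42  0x0e  0x04  0x42  0x36  0x36  0x60 ]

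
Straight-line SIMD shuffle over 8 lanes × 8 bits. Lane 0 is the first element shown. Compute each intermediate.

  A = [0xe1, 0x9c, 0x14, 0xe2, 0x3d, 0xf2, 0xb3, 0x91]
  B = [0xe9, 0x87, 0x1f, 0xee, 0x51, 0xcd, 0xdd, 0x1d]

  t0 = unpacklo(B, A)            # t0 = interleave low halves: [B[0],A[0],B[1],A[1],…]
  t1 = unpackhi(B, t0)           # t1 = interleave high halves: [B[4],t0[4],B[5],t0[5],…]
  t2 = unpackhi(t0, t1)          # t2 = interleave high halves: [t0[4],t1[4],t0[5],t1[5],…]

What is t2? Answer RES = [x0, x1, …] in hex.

  t0: e9 e1 87 9c 1f 14 ee e2
  t1: 51 1f cd 14 dd ee 1d e2
  t2: 1f dd 14 ee ee 1d e2 e2

RES = [0x1f, 0xdd, 0x14, 0xee, 0xee, 0x1d, 0xe2, 0xe2]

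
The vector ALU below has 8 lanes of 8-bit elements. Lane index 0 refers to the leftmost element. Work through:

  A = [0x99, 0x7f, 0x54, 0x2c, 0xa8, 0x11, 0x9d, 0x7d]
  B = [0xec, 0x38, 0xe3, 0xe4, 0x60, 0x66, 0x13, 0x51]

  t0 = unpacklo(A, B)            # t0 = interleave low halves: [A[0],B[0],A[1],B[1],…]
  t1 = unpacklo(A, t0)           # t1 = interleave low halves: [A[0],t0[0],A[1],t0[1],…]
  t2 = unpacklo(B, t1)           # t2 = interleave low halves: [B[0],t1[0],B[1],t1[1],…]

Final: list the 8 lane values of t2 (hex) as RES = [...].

→ t0 |99|ec|7f|38|54|e3|2c|e4|
→ t1 |99|99|7f|ec|54|7f|2c|38|
→ t2 |ec|99|38|99|e3|7f|e4|ec|

RES = [0xec, 0x99, 0x38, 0x99, 0xe3, 0x7f, 0xe4, 0xec]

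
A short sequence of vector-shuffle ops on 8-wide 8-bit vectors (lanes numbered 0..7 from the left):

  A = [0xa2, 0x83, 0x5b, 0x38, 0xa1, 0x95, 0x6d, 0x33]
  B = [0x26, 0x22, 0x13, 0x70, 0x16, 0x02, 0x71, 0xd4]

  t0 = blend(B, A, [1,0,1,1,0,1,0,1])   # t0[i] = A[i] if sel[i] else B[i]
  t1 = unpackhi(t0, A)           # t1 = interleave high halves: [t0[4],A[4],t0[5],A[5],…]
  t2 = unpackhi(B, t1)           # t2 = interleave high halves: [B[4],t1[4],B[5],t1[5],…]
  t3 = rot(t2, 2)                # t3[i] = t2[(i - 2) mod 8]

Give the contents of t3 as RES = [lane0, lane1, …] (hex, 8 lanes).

t0 = [0xa2, 0x22, 0x5b, 0x38, 0x16, 0x95, 0x71, 0x33]
t1 = [0x16, 0xa1, 0x95, 0x95, 0x71, 0x6d, 0x33, 0x33]
t2 = [0x16, 0x71, 0x02, 0x6d, 0x71, 0x33, 0xd4, 0x33]
t3 = [0xd4, 0x33, 0x16, 0x71, 0x02, 0x6d, 0x71, 0x33]

RES = [0xd4, 0x33, 0x16, 0x71, 0x02, 0x6d, 0x71, 0x33]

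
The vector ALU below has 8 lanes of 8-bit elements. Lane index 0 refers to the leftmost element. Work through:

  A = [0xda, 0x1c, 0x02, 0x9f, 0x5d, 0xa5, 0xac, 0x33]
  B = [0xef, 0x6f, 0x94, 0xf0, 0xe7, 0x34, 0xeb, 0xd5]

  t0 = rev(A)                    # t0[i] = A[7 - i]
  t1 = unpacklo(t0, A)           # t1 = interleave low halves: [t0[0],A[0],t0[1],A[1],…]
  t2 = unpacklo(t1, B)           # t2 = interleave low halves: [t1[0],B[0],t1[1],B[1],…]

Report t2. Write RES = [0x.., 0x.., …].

t0 = [0x33, 0xac, 0xa5, 0x5d, 0x9f, 0x02, 0x1c, 0xda]
t1 = [0x33, 0xda, 0xac, 0x1c, 0xa5, 0x02, 0x5d, 0x9f]
t2 = [0x33, 0xef, 0xda, 0x6f, 0xac, 0x94, 0x1c, 0xf0]

RES = [ 0x33  0xef  0xda  0x6f  0xac  0x94  0x1c  0xf0 ]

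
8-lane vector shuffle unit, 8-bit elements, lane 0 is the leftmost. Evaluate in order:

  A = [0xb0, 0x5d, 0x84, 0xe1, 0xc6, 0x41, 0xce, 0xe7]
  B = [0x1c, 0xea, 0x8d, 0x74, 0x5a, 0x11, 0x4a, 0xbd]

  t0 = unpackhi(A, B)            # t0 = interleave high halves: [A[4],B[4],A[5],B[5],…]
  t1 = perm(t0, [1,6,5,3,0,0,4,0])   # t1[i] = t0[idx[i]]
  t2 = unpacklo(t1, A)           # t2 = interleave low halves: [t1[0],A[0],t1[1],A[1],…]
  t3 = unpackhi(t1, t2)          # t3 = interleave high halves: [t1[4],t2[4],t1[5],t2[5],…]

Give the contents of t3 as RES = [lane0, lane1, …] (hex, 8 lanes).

t0 = [0xc6, 0x5a, 0x41, 0x11, 0xce, 0x4a, 0xe7, 0xbd]
t1 = [0x5a, 0xe7, 0x4a, 0x11, 0xc6, 0xc6, 0xce, 0xc6]
t2 = [0x5a, 0xb0, 0xe7, 0x5d, 0x4a, 0x84, 0x11, 0xe1]
t3 = [0xc6, 0x4a, 0xc6, 0x84, 0xce, 0x11, 0xc6, 0xe1]

RES = [0xc6, 0x4a, 0xc6, 0x84, 0xce, 0x11, 0xc6, 0xe1]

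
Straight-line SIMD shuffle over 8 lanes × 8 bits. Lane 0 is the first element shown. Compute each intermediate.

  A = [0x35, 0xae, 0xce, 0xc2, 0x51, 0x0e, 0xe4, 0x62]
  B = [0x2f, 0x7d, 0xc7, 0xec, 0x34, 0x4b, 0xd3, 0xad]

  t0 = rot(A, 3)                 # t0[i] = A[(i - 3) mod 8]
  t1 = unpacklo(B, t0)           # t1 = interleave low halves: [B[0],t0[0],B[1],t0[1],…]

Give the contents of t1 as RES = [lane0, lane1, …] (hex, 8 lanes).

RES = [ 0x2f  0x0e  0x7d  0xe4  0xc7  0x62  0xec  0x35 ]

  t0: 0e e4 62 35 ae ce c2 51
  t1: 2f 0e 7d e4 c7 62 ec 35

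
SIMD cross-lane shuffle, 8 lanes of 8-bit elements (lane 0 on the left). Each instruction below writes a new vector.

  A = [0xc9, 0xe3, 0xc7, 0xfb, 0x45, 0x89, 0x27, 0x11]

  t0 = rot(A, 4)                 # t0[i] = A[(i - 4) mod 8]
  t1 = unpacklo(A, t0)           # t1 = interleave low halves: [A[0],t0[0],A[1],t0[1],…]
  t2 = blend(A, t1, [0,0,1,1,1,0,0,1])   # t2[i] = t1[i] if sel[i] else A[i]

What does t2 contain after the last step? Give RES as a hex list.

RES = [ 0xc9  0xe3  0xe3  0x89  0xc7  0x89  0x27  0x11 ]

  t0: 45 89 27 11 c9 e3 c7 fb
  t1: c9 45 e3 89 c7 27 fb 11
  t2: c9 e3 e3 89 c7 89 27 11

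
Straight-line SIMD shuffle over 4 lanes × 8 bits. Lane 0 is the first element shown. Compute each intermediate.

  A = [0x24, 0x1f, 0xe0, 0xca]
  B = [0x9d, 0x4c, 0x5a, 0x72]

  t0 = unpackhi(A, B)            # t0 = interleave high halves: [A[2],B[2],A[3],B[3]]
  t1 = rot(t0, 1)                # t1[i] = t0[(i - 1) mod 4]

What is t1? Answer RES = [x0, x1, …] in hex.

RES = [ 0x72  0xe0  0x5a  0xca ]

→ t0 |e0|5a|ca|72|
→ t1 |72|e0|5a|ca|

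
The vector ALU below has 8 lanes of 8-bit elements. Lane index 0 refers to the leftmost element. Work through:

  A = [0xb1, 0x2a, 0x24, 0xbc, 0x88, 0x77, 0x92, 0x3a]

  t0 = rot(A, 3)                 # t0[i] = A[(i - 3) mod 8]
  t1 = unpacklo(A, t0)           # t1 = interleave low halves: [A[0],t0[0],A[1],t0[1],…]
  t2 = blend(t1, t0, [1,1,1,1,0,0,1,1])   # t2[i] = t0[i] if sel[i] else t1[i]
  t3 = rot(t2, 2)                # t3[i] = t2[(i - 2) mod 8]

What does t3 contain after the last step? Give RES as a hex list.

t0 = [0x77, 0x92, 0x3a, 0xb1, 0x2a, 0x24, 0xbc, 0x88]
t1 = [0xb1, 0x77, 0x2a, 0x92, 0x24, 0x3a, 0xbc, 0xb1]
t2 = [0x77, 0x92, 0x3a, 0xb1, 0x24, 0x3a, 0xbc, 0x88]
t3 = [0xbc, 0x88, 0x77, 0x92, 0x3a, 0xb1, 0x24, 0x3a]

RES = [0xbc, 0x88, 0x77, 0x92, 0x3a, 0xb1, 0x24, 0x3a]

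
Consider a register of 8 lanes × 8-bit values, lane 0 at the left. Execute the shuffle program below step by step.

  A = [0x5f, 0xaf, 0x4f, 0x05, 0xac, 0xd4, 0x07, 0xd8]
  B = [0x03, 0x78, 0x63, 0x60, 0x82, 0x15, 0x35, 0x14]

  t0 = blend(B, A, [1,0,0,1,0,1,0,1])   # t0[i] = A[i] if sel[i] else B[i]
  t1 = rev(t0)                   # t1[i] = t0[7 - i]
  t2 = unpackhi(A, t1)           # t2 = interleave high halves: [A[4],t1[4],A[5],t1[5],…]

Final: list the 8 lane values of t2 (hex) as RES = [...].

RES = [0xac, 0x05, 0xd4, 0x63, 0x07, 0x78, 0xd8, 0x5f]

→ t0 |5f|78|63|05|82|d4|35|d8|
→ t1 |d8|35|d4|82|05|63|78|5f|
→ t2 |ac|05|d4|63|07|78|d8|5f|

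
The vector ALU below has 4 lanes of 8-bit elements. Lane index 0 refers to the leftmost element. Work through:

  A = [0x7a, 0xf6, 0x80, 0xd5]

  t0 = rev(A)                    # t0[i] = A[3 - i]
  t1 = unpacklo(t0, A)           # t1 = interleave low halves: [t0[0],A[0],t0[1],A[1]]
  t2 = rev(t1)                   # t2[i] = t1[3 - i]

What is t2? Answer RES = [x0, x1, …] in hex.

→ t0 |d5|80|f6|7a|
→ t1 |d5|7a|80|f6|
→ t2 |f6|80|7a|d5|

RES = [0xf6, 0x80, 0x7a, 0xd5]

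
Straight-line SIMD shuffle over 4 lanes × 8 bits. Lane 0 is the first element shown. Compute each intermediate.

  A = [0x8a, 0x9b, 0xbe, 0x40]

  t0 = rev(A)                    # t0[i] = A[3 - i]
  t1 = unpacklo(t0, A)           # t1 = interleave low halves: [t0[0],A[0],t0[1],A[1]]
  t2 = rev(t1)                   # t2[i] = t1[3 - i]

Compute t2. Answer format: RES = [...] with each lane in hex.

→ t0 |40|be|9b|8a|
→ t1 |40|8a|be|9b|
→ t2 |9b|be|8a|40|

RES = [ 0x9b  0xbe  0x8a  0x40 ]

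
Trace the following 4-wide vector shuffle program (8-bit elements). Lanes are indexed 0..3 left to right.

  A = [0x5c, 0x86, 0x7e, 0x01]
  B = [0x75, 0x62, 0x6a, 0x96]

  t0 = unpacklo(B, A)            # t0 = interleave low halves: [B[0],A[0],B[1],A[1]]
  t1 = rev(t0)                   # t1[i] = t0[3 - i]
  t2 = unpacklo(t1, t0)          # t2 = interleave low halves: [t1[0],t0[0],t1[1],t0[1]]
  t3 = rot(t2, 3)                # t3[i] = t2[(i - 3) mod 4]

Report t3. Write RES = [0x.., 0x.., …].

RES = [0x75, 0x62, 0x5c, 0x86]

  t0: 75 5c 62 86
  t1: 86 62 5c 75
  t2: 86 75 62 5c
  t3: 75 62 5c 86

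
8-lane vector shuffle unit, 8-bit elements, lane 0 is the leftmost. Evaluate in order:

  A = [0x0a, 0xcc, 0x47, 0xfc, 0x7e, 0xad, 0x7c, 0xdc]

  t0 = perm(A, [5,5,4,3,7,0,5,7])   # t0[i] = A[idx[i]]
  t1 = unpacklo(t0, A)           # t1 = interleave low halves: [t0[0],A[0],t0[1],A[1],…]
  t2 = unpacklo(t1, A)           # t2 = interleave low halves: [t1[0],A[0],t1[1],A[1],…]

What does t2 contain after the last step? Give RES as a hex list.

RES = [ 0xad  0x0a  0x0a  0xcc  0xad  0x47  0xcc  0xfc ]

  t0: ad ad 7e fc dc 0a ad dc
  t1: ad 0a ad cc 7e 47 fc fc
  t2: ad 0a 0a cc ad 47 cc fc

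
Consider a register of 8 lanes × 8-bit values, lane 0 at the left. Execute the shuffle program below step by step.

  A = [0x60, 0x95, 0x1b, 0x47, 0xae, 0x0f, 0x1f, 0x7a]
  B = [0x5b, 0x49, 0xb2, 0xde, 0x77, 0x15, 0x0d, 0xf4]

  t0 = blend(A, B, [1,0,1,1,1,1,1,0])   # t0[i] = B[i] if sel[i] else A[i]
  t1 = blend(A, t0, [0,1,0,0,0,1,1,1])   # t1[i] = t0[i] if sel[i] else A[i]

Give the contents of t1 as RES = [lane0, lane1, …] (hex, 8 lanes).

  t0: 5b 95 b2 de 77 15 0d 7a
  t1: 60 95 1b 47 ae 15 0d 7a

RES = [0x60, 0x95, 0x1b, 0x47, 0xae, 0x15, 0x0d, 0x7a]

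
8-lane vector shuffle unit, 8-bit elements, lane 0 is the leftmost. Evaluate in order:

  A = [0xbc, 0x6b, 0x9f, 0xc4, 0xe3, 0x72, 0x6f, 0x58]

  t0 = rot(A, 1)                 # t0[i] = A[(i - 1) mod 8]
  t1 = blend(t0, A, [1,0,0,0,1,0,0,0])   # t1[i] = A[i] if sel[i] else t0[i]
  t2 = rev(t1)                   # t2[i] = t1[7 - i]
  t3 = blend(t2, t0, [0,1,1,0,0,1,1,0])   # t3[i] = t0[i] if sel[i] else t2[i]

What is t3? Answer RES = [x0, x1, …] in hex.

→ t0 |58|bc|6b|9f|c4|e3|72|6f|
→ t1 |bc|bc|6b|9f|e3|e3|72|6f|
→ t2 |6f|72|e3|e3|9f|6b|bc|bc|
→ t3 |6f|bc|6b|e3|9f|e3|72|bc|

RES = [0x6f, 0xbc, 0x6b, 0xe3, 0x9f, 0xe3, 0x72, 0xbc]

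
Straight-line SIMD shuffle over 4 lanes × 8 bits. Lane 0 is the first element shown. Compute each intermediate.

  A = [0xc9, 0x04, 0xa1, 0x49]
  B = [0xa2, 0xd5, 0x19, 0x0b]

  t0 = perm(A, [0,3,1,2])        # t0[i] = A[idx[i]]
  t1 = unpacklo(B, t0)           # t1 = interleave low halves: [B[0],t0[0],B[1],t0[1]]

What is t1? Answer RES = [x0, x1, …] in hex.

RES = [ 0xa2  0xc9  0xd5  0x49 ]

→ t0 |c9|49|04|a1|
→ t1 |a2|c9|d5|49|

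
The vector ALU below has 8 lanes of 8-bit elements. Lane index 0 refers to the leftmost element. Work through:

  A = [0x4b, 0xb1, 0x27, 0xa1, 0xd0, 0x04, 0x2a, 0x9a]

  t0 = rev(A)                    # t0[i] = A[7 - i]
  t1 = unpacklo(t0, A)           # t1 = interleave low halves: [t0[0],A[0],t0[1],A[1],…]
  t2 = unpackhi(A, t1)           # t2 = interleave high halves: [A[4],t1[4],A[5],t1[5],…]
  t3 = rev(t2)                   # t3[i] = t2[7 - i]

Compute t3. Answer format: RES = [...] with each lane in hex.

  t0: 9a 2a 04 d0 a1 27 b1 4b
  t1: 9a 4b 2a b1 04 27 d0 a1
  t2: d0 04 04 27 2a d0 9a a1
  t3: a1 9a d0 2a 27 04 04 d0

RES = [ 0xa1  0x9a  0xd0  0x2a  0x27  0x04  0x04  0xd0 ]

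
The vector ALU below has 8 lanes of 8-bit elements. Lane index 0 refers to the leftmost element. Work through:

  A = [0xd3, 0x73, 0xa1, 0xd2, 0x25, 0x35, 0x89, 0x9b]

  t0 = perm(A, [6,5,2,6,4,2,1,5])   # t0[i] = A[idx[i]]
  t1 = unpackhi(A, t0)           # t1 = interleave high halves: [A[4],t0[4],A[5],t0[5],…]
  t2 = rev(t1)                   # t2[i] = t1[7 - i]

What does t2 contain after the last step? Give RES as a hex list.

→ t0 |89|35|a1|89|25|a1|73|35|
→ t1 |25|25|35|a1|89|73|9b|35|
→ t2 |35|9b|73|89|a1|35|25|25|

RES = [0x35, 0x9b, 0x73, 0x89, 0xa1, 0x35, 0x25, 0x25]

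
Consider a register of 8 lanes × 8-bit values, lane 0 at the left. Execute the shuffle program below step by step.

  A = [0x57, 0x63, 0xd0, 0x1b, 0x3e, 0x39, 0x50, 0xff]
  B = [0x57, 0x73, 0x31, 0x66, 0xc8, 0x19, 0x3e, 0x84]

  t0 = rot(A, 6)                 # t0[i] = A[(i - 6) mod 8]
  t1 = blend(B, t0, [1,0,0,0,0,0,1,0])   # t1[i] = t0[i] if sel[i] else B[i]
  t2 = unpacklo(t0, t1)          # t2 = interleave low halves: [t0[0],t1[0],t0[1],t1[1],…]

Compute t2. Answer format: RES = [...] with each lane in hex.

RES = [0xd0, 0xd0, 0x1b, 0x73, 0x3e, 0x31, 0x39, 0x66]

→ t0 |d0|1b|3e|39|50|ff|57|63|
→ t1 |d0|73|31|66|c8|19|57|84|
→ t2 |d0|d0|1b|73|3e|31|39|66|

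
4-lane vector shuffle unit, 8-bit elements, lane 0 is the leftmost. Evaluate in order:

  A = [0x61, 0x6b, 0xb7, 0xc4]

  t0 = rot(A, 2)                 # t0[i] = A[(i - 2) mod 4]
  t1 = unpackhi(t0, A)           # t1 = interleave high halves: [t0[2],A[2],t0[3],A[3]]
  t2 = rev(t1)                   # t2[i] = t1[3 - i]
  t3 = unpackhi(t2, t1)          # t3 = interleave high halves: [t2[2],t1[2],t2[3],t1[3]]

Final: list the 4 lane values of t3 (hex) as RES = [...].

RES = [0xb7, 0x6b, 0x61, 0xc4]

t0 = [0xb7, 0xc4, 0x61, 0x6b]
t1 = [0x61, 0xb7, 0x6b, 0xc4]
t2 = [0xc4, 0x6b, 0xb7, 0x61]
t3 = [0xb7, 0x6b, 0x61, 0xc4]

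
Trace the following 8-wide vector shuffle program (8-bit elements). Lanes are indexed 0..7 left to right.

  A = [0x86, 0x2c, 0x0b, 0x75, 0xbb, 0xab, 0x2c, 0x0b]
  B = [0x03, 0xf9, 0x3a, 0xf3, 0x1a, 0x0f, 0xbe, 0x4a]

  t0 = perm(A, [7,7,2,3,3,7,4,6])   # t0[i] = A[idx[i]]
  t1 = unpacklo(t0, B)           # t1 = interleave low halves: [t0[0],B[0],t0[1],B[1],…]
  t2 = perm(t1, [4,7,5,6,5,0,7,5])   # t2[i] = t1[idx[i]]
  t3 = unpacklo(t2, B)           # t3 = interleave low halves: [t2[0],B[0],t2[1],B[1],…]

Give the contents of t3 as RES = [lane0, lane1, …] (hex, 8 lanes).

RES = [ 0x0b  0x03  0xf3  0xf9  0x3a  0x3a  0x75  0xf3 ]

t0 = [0x0b, 0x0b, 0x0b, 0x75, 0x75, 0x0b, 0xbb, 0x2c]
t1 = [0x0b, 0x03, 0x0b, 0xf9, 0x0b, 0x3a, 0x75, 0xf3]
t2 = [0x0b, 0xf3, 0x3a, 0x75, 0x3a, 0x0b, 0xf3, 0x3a]
t3 = [0x0b, 0x03, 0xf3, 0xf9, 0x3a, 0x3a, 0x75, 0xf3]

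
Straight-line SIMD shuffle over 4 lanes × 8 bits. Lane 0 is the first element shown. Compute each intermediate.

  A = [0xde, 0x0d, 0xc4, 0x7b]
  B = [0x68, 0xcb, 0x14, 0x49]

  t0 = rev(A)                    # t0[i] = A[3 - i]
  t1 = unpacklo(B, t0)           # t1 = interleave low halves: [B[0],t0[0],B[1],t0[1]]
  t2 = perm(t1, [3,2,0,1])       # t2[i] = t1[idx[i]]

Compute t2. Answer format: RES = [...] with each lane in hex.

RES = [0xc4, 0xcb, 0x68, 0x7b]

→ t0 |7b|c4|0d|de|
→ t1 |68|7b|cb|c4|
→ t2 |c4|cb|68|7b|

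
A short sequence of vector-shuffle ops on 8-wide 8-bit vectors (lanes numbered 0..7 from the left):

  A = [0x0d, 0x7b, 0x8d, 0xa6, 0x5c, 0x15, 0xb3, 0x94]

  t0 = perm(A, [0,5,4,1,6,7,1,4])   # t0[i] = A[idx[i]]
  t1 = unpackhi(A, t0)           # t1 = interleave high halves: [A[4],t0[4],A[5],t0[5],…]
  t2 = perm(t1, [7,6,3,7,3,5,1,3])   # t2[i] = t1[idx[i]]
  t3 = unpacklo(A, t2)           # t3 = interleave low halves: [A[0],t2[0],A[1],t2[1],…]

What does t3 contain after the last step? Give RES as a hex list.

  t0: 0d 15 5c 7b b3 94 7b 5c
  t1: 5c b3 15 94 b3 7b 94 5c
  t2: 5c 94 94 5c 94 7b b3 94
  t3: 0d 5c 7b 94 8d 94 a6 5c

RES = [ 0x0d  0x5c  0x7b  0x94  0x8d  0x94  0xa6  0x5c ]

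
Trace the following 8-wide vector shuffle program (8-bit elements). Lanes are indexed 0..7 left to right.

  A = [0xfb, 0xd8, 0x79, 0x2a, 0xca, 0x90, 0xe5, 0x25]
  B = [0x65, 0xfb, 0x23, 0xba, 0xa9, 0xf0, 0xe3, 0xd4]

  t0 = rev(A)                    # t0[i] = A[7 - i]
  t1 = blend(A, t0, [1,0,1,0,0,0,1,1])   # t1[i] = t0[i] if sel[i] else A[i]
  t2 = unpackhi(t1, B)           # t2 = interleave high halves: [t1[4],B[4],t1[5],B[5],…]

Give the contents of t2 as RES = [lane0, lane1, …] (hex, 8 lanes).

  t0: 25 e5 90 ca 2a 79 d8 fb
  t1: 25 d8 90 2a ca 90 d8 fb
  t2: ca a9 90 f0 d8 e3 fb d4

RES = [0xca, 0xa9, 0x90, 0xf0, 0xd8, 0xe3, 0xfb, 0xd4]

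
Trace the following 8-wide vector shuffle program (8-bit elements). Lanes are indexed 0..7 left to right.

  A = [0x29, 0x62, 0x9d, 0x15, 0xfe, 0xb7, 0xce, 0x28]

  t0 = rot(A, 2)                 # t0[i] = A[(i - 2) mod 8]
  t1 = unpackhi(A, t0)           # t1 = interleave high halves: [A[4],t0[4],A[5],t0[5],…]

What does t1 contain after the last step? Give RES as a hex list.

RES = [0xfe, 0x9d, 0xb7, 0x15, 0xce, 0xfe, 0x28, 0xb7]

t0 = [0xce, 0x28, 0x29, 0x62, 0x9d, 0x15, 0xfe, 0xb7]
t1 = [0xfe, 0x9d, 0xb7, 0x15, 0xce, 0xfe, 0x28, 0xb7]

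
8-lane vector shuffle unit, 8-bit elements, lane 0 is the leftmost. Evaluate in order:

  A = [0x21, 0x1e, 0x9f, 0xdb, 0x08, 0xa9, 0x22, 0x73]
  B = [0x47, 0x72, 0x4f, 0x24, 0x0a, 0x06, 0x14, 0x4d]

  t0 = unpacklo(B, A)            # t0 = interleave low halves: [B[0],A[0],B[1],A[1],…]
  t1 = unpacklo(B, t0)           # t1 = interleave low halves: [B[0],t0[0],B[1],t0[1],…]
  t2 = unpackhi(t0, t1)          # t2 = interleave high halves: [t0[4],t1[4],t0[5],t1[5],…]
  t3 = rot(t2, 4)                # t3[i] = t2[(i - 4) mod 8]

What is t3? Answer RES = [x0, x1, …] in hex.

  t0: 47 21 72 1e 4f 9f 24 db
  t1: 47 47 72 21 4f 72 24 1e
  t2: 4f 4f 9f 72 24 24 db 1e
  t3: 24 24 db 1e 4f 4f 9f 72

RES = [0x24, 0x24, 0xdb, 0x1e, 0x4f, 0x4f, 0x9f, 0x72]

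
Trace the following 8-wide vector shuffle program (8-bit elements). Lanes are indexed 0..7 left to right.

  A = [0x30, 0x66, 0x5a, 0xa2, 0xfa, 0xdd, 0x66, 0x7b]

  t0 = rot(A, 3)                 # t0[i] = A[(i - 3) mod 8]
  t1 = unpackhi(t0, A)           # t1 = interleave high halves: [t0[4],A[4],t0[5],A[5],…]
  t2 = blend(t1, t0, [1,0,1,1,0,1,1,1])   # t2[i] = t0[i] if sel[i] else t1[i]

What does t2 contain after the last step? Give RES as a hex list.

  t0: dd 66 7b 30 66 5a a2 fa
  t1: 66 fa 5a dd a2 66 fa 7b
  t2: dd fa 7b 30 a2 5a a2 fa

RES = [ 0xdd  0xfa  0x7b  0x30  0xa2  0x5a  0xa2  0xfa ]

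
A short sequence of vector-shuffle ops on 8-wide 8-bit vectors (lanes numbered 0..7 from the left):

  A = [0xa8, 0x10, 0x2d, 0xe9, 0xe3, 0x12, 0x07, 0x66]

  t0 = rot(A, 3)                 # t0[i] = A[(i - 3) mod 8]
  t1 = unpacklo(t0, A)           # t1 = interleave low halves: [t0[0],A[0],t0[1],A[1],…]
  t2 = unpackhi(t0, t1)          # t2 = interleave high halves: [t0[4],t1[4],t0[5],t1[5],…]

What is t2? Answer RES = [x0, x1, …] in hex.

RES = [ 0x10  0x66  0x2d  0x2d  0xe9  0xa8  0xe3  0xe9 ]

  t0: 12 07 66 a8 10 2d e9 e3
  t1: 12 a8 07 10 66 2d a8 e9
  t2: 10 66 2d 2d e9 a8 e3 e9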